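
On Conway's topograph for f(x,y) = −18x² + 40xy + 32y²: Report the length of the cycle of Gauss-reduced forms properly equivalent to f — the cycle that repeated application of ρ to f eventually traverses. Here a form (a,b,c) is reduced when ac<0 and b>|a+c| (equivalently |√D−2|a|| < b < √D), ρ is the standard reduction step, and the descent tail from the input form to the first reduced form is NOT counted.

D = 3904, ⌊√D⌋ = 62
river: ρ → (32,24,-26)
river: ρ → (-26,28,30)
river: ρ → (30,32,-24)
river: ρ → (-24,16,38)
river: ρ → (38,60,-2)
river: ρ → (-2,60,38)
river: ρ → (38,16,-24)
river: ρ → (-24,32,30)
river: ρ → (30,28,-26)
river: ρ → (-26,24,32)
river: ρ → (32,40,-18)
river: ρ → (-18,32,40)
river: ρ → (40,48,-10)
river: ρ → (-10,52,30)
river: ρ → (30,8,-32)
river: ρ → (-32,56,6)
river: ρ → (6,52,-50)
river: ρ → (-50,48,8)
river: ρ → (8,48,-50)
river: ρ → (-50,52,6)
river: ρ → (6,56,-32)
river: ρ → (-32,8,30)
river: ρ → (30,52,-10)
river: ρ → (-10,48,40)
river: ρ → (40,32,-18)
river: ρ → (-18,40,32)
ρ-cycle length = 26 (tail of 0 descent steps not counted)

26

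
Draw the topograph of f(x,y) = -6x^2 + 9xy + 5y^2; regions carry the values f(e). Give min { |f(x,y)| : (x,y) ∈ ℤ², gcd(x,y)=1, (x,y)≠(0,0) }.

river: ρ → (5,11,-4)
river: ρ → (-4,13,2)
river: ρ → (2,11,-10)
river: ρ → (-10,9,3)
river: ρ → (3,9,-10)
river: ρ → (-10,11,2)
river: ρ → (2,13,-4)
river: ρ → (-4,11,5)
river: ρ → (5,9,-6)
river: ρ → (-6,3,8)
river: ρ → (8,13,-1)
river: ρ → (-1,13,8)
river: ρ → (8,3,-6)
river: ρ → (-6,9,5)
closes: descent 0, river 14
min |a| on river = 1

1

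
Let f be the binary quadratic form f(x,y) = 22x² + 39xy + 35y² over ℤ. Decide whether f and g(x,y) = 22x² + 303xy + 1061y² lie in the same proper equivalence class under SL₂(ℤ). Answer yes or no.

D₁ = -1559, D₂ = -1559
f: translate: b→-5 (≡39 mod 44), so (22,39,35)→(22,-5,18)
f: flip: (22,-5,18)→(18,5,22)
f: reduced (well bottom): (18,5,22) with a≤c, −a<b≤a
g: translate: b→-5 (≡303 mod 44), so (22,303,1061)→(22,-5,18)
g: flip: (22,-5,18)→(18,5,22)
g: reduced (well bottom): (18,5,22) with a≤c, −a<b≤a
reduced forms (18, 5, 22) vs (18, 5, 22) ⇒ equivalent

yes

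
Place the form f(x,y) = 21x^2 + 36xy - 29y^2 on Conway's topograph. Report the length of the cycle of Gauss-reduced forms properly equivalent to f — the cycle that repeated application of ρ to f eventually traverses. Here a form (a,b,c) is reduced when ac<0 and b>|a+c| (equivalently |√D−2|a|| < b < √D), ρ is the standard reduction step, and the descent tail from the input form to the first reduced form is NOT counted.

D = 3732, ⌊√D⌋ = 61
river: ρ → (-29,22,28)
river: ρ → (28,34,-23)
river: ρ → (-23,58,4)
river: ρ → (4,54,-51)
river: ρ → (-51,48,7)
river: ρ → (7,50,-44)
river: ρ → (-44,38,13)
river: ρ → (13,40,-41)
river: ρ → (-41,42,12)
river: ρ → (12,54,-17)
river: ρ → (-17,48,21)
river: ρ → (21,36,-29)
ρ-cycle length = 12 (tail of 0 descent steps not counted)

12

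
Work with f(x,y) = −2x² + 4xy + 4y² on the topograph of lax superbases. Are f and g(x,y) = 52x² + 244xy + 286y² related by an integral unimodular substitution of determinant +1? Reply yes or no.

D₁ = 48, D₂ = 48
river cycle of f (length 2): (4, 4, -2), (-2, 4, 4)
river cycle of g (length 2): (-2, 4, 4), (4, 4, -2)
cycles coincide ⇒ equivalent

yes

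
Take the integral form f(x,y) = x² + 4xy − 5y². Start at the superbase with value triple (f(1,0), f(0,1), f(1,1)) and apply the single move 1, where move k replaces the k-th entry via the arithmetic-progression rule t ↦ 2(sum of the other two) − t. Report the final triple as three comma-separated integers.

start (1,-5,0) = (f(1,0),f(0,1),f(1,1))
replace slot 1: 2·((-5)+0) − 1 = -11 → (-11,-5,0)

-11,-5,0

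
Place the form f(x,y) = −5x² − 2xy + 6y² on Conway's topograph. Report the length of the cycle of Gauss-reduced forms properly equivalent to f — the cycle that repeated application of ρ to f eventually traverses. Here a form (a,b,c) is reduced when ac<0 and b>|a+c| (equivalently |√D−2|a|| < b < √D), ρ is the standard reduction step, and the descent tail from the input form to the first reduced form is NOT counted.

D = 124, ⌊√D⌋ = 11
descent: ρ → (6,2,-5)  [lands on river]
river: ρ → (-5,8,3)
river: ρ → (3,10,-2)
river: ρ → (-2,10,3)
river: ρ → (3,8,-5)
river: ρ → (-5,2,6)
river: ρ → (6,10,-1)
river: ρ → (-1,10,6)
ρ-cycle length = 8 (tail of 1 descent step not counted)

8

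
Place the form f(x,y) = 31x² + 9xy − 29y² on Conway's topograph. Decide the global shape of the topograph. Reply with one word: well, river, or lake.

D = b²−4ac = 9² − 4·31·(-29) = 3677
D > 0 non-square ⇒ indefinite ⇒ periodic river

river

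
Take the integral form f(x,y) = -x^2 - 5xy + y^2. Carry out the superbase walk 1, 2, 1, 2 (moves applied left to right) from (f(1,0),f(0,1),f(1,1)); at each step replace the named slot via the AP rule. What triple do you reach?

start (-1,1,-5) = (f(1,0),f(0,1),f(1,1))
replace slot 1: 2·(1+(-5)) − (-1) = -7 → (-7,1,-5)
replace slot 2: 2·((-7)+(-5)) − 1 = -25 → (-7,-25,-5)
replace slot 1: 2·((-25)+(-5)) − (-7) = -53 → (-53,-25,-5)
replace slot 2: 2·((-53)+(-5)) − (-25) = -91 → (-53,-91,-5)

-53,-91,-5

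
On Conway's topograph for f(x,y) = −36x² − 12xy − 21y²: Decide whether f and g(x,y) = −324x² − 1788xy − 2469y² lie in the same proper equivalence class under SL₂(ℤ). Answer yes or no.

D₁ = -2880, D₂ = -2880
f is negative-definite; reduce −f:
−f: flip: (36,12,21)→(21,-12,36)
−f: reduced (well bottom): (21,-12,36) with a≤c, −a<b≤a
flip sign back: reduced form of f is (-21,12,-36)
g is negative-definite; reduce −g:
−g: translate: b→-156 (≡1788 mod 648), so (324,1788,2469)→(324,-156,21)
−g: flip: (324,-156,21)→(21,156,324)
−g: translate: b→-12 (≡156 mod 42), so (21,156,324)→(21,-12,36)
−g: reduced (well bottom): (21,-12,36) with a≤c, −a<b≤a
flip sign back: reduced form of g is (-21,12,-36)
reduced forms (-21, 12, -36) vs (-21, 12, -36) ⇒ equivalent

yes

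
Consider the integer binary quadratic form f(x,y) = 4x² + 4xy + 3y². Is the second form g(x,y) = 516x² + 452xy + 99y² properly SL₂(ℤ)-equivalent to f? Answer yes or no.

D₁ = -32, D₂ = -32
f: flip: (4,4,3)→(3,-4,4)
f: translate: b→2 (≡-4 mod 6), so (3,-4,4)→(3,2,3)
f: reduced (well bottom): (3,2,3) with a≤c, −a<b≤a
g: flip: (516,452,99)→(99,-452,516)
g: translate: b→-56 (≡-452 mod 198), so (99,-452,516)→(99,-56,8)
g: flip: (99,-56,8)→(8,56,99)
g: translate: b→8 (≡56 mod 16), so (8,56,99)→(8,8,3)
g: flip: (8,8,3)→(3,-8,8)
g: translate: b→-2 (≡-8 mod 6), so (3,-8,8)→(3,-2,3)
g: flip: (3,-2,3)→(3,2,3)
g: reduced (well bottom): (3,2,3) with a≤c, −a<b≤a
reduced forms (3, 2, 3) vs (3, 2, 3) ⇒ equivalent

yes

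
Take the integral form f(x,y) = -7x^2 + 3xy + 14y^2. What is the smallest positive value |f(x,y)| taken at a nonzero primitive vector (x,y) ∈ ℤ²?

descent: ρ → (14,-3,-7)
descent: ρ → (-7,17,4)  [lands on river]
river: ρ → (4,15,-11)
river: ρ → (-11,7,8)
river: ρ → (8,9,-10)
river: ρ → (-10,11,7)
river: ρ → (7,17,-4)
river: ρ → (-4,15,11)
river: ρ → (11,7,-8)
river: ρ → (-8,9,10)
river: ρ → (10,11,-7)
closes: descent 2, river 10
min |a| on river = 4

4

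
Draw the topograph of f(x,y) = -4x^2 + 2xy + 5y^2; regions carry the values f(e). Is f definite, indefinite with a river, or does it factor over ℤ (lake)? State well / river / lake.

D = b²−4ac = 2² − 4·(-4)·5 = 84
D > 0 non-square ⇒ indefinite ⇒ periodic river

river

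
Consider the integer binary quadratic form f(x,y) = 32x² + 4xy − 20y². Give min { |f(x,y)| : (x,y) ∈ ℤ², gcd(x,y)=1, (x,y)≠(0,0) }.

descent: ρ → (-20,36,16)  [lands on river]
river: ρ → (16,28,-28)
river: ρ → (-28,28,16)
river: ρ → (16,36,-20)
river: ρ → (-20,44,8)
river: ρ → (8,36,-40)
river: ρ → (-40,44,4)
river: ρ → (4,44,-40)
river: ρ → (-40,36,8)
river: ρ → (8,44,-20)
closes: descent 1, river 10
min |a| on river = 4

4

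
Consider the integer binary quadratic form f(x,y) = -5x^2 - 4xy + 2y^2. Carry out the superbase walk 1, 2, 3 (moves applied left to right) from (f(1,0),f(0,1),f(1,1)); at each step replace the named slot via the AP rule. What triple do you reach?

start (-5,2,-7) = (f(1,0),f(0,1),f(1,1))
replace slot 1: 2·(2+(-7)) − (-5) = -5 → (-5,2,-7)
replace slot 2: 2·((-5)+(-7)) − 2 = -26 → (-5,-26,-7)
replace slot 3: 2·((-5)+(-26)) − (-7) = -55 → (-5,-26,-55)

-5,-26,-55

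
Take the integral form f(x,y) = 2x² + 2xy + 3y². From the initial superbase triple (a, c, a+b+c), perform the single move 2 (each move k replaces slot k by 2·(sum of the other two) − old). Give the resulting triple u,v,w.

start (2,3,7) = (f(1,0),f(0,1),f(1,1))
replace slot 2: 2·(2+7) − 3 = 15 → (2,15,7)

2,15,7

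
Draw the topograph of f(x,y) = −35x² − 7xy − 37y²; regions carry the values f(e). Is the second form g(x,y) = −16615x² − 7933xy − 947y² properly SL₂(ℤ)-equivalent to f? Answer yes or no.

D₁ = -5131, D₂ = -5131
f is negative-definite; reduce −f:
−f: reduced (well bottom): (35,7,37) with a≤c, −a<b≤a
flip sign back: reduced form of f is (-35,-7,-37)
g is negative-definite; reduce −g:
−g: flip: (16615,7933,947)→(947,-7933,16615)
−g: translate: b→-357 (≡-7933 mod 1894), so (947,-7933,16615)→(947,-357,35)
−g: flip: (947,-357,35)→(35,357,947)
−g: translate: b→7 (≡357 mod 70), so (35,357,947)→(35,7,37)
−g: reduced (well bottom): (35,7,37) with a≤c, −a<b≤a
flip sign back: reduced form of g is (-35,-7,-37)
reduced forms (-35, -7, -37) vs (-35, -7, -37) ⇒ equivalent

yes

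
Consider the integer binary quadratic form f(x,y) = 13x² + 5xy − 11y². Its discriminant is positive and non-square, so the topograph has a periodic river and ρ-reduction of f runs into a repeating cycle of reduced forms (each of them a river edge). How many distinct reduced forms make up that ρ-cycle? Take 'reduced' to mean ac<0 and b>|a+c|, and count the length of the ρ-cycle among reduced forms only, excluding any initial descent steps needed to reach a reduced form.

D = 597, ⌊√D⌋ = 24
river: ρ → (-11,17,7)
river: ρ → (7,11,-17)
river: ρ → (-17,23,1)
river: ρ → (1,23,-17)
river: ρ → (-17,11,7)
river: ρ → (7,17,-11)
river: ρ → (-11,5,13)
river: ρ → (13,21,-3)
river: ρ → (-3,21,13)
river: ρ → (13,5,-11)
ρ-cycle length = 10 (tail of 0 descent steps not counted)

10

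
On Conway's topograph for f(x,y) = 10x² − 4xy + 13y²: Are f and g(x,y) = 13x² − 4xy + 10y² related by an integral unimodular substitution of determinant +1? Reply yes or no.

D₁ = -504, D₂ = -504
f: reduced (well bottom): (10,-4,13) with a≤c, −a<b≤a
g: flip: (13,-4,10)→(10,4,13)
g: reduced (well bottom): (10,4,13) with a≤c, −a<b≤a
reduced forms (10, -4, 13) vs (10, 4, 13) ⇒ inequivalent

no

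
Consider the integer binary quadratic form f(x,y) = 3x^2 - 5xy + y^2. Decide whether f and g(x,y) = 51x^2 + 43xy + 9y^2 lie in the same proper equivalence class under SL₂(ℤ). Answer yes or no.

D₁ = 13, D₂ = 13
river cycle of f (length 2): (1, 3, -1), (-1, 3, 1)
river cycle of g (length 2): (1, 3, -1), (-1, 3, 1)
cycles coincide ⇒ equivalent

yes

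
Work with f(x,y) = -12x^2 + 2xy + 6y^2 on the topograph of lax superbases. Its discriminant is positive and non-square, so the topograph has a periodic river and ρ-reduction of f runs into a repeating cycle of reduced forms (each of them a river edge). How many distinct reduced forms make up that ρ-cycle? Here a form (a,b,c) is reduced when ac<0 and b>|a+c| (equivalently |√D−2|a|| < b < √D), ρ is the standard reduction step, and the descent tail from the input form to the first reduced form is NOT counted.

D = 292, ⌊√D⌋ = 17
descent: ρ → (6,10,-8)  [lands on river]
river: ρ → (-8,6,8)
river: ρ → (8,10,-6)
river: ρ → (-6,14,4)
river: ρ → (4,10,-12)
river: ρ → (-12,14,2)
river: ρ → (2,14,-12)
river: ρ → (-12,10,4)
river: ρ → (4,14,-6)
river: ρ → (-6,10,8)
river: ρ → (8,6,-8)
river: ρ → (-8,10,6)
river: ρ → (6,14,-4)
river: ρ → (-4,10,12)
river: ρ → (12,14,-2)
river: ρ → (-2,14,12)
river: ρ → (12,10,-4)
river: ρ → (-4,14,6)
ρ-cycle length = 18 (tail of 1 descent step not counted)

18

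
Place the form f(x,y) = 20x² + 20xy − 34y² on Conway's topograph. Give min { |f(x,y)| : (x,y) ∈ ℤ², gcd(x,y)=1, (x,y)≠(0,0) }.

river: ρ → (-34,48,6)
river: ρ → (6,48,-34)
river: ρ → (-34,20,20)
river: ρ → (20,20,-34)
closes: descent 0, river 4
min |a| on river = 6

6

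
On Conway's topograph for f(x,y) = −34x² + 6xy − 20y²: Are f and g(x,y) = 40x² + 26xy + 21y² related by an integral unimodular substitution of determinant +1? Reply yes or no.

D₁ = -2684, D₂ = -2684
f is negative-definite; reduce −f:
−f: flip: (34,-6,20)→(20,6,34)
−f: reduced (well bottom): (20,6,34) with a≤c, −a<b≤a
flip sign back: reduced form of f is (-20,-6,-34)
g: flip: (40,26,21)→(21,-26,40)
g: translate: b→16 (≡-26 mod 42), so (21,-26,40)→(21,16,35)
g: reduced (well bottom): (21,16,35) with a≤c, −a<b≤a
reduced forms (-20, -6, -34) vs (21, 16, 35) ⇒ inequivalent

no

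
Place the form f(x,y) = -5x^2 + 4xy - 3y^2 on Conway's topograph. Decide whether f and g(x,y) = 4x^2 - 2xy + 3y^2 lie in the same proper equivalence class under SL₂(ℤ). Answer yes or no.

D₁ = -44, D₂ = -44
f is negative-definite; reduce −f:
−f: flip: (5,-4,3)→(3,4,5)
−f: translate: b→-2 (≡4 mod 6), so (3,4,5)→(3,-2,4)
−f: reduced (well bottom): (3,-2,4) with a≤c, −a<b≤a
flip sign back: reduced form of f is (-3,2,-4)
g: flip: (4,-2,3)→(3,2,4)
g: reduced (well bottom): (3,2,4) with a≤c, −a<b≤a
reduced forms (-3, 2, -4) vs (3, 2, 4) ⇒ inequivalent

no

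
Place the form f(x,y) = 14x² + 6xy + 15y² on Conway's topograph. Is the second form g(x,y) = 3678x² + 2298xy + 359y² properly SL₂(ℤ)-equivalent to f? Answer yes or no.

D₁ = -804, D₂ = -804
f: reduced (well bottom): (14,6,15) with a≤c, −a<b≤a
g: flip: (3678,2298,359)→(359,-2298,3678)
g: translate: b→-144 (≡-2298 mod 718), so (359,-2298,3678)→(359,-144,15)
g: flip: (359,-144,15)→(15,144,359)
g: translate: b→-6 (≡144 mod 30), so (15,144,359)→(15,-6,14)
g: flip: (15,-6,14)→(14,6,15)
g: reduced (well bottom): (14,6,15) with a≤c, −a<b≤a
reduced forms (14, 6, 15) vs (14, 6, 15) ⇒ equivalent

yes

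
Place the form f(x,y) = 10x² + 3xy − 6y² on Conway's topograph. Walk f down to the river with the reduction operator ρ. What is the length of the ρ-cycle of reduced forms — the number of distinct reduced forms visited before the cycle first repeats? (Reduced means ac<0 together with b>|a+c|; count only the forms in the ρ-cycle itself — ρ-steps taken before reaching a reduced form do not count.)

D = 249, ⌊√D⌋ = 15
descent: ρ → (-6,9,7)  [lands on river]
river: ρ → (7,5,-8)
river: ρ → (-8,11,4)
river: ρ → (4,13,-5)
river: ρ → (-5,7,10)
river: ρ → (10,13,-2)
river: ρ → (-2,15,3)
river: ρ → (3,15,-2)
river: ρ → (-2,13,10)
river: ρ → (10,7,-5)
river: ρ → (-5,13,4)
river: ρ → (4,11,-8)
river: ρ → (-8,5,7)
river: ρ → (7,9,-6)
river: ρ → (-6,15,1)
river: ρ → (1,15,-6)
ρ-cycle length = 16 (tail of 1 descent step not counted)

16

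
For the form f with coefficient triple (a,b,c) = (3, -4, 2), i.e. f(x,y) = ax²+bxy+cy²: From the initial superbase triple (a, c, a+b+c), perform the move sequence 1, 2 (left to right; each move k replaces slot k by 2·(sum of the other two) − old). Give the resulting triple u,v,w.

start (3,2,1) = (f(1,0),f(0,1),f(1,1))
replace slot 1: 2·(2+1) − 3 = 3 → (3,2,1)
replace slot 2: 2·(3+1) − 2 = 6 → (3,6,1)

3,6,1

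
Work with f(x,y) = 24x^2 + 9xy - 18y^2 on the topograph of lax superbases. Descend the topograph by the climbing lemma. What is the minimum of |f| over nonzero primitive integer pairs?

river: ρ → (-18,27,15)
river: ρ → (15,33,-12)
river: ρ → (-12,39,6)
river: ρ → (6,33,-30)
river: ρ → (-30,27,9)
river: ρ → (9,27,-30)
river: ρ → (-30,33,6)
river: ρ → (6,39,-12)
river: ρ → (-12,33,15)
river: ρ → (15,27,-18)
river: ρ → (-18,9,24)
river: ρ → (24,39,-3)
river: ρ → (-3,39,24)
river: ρ → (24,9,-18)
closes: descent 0, river 14
min |a| on river = 3

3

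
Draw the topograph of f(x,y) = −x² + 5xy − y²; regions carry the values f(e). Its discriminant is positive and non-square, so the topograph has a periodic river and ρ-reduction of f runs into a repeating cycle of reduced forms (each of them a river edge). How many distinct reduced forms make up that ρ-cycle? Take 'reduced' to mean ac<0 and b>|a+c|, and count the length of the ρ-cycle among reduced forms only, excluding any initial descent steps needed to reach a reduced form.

D = 21, ⌊√D⌋ = 4
descent: ρ → (-1,3,3)  [lands on river]
river: ρ → (3,3,-1)
ρ-cycle length = 2 (tail of 1 descent step not counted)

2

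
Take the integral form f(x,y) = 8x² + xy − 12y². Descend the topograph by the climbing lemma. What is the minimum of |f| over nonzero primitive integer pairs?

descent: ρ → (-12,-1,8)
descent: ρ → (8,17,-3)  [lands on river]
river: ρ → (-3,19,2)
river: ρ → (2,17,-12)
river: ρ → (-12,7,7)
river: ρ → (7,7,-12)
river: ρ → (-12,17,2)
river: ρ → (2,19,-3)
river: ρ → (-3,17,8)
river: ρ → (8,15,-5)
river: ρ → (-5,15,8)
closes: descent 2, river 10
min |a| on river = 2

2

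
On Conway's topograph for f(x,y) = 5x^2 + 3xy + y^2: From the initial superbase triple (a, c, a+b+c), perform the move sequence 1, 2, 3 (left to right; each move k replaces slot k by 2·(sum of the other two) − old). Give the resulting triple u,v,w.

start (5,1,9) = (f(1,0),f(0,1),f(1,1))
replace slot 1: 2·(1+9) − 5 = 15 → (15,1,9)
replace slot 2: 2·(15+9) − 1 = 47 → (15,47,9)
replace slot 3: 2·(15+47) − 9 = 115 → (15,47,115)

15,47,115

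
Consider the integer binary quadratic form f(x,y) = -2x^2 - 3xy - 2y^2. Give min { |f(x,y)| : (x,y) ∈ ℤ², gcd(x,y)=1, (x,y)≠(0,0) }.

translate: b→-1 (≡3 mod 4), so (2,3,2)→(2,-1,1)
flip: (2,-1,1)→(1,1,2)
reduced (well bottom): (1,1,2) with a≤c, −a<b≤a
well minimum |f| = |-1| = 1 (negative-definite)

1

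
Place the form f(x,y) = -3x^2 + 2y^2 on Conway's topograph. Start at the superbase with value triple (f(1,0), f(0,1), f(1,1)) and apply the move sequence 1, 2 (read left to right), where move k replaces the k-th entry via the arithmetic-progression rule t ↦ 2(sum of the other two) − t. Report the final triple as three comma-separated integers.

start (-3,2,-1) = (f(1,0),f(0,1),f(1,1))
replace slot 1: 2·(2+(-1)) − (-3) = 5 → (5,2,-1)
replace slot 2: 2·(5+(-1)) − 2 = 6 → (5,6,-1)

5,6,-1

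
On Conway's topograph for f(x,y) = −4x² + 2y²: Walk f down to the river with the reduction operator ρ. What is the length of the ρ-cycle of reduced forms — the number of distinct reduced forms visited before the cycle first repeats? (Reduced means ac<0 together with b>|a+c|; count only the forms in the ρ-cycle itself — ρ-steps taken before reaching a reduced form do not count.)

D = 32, ⌊√D⌋ = 5
descent: ρ → (2,4,-2)  [lands on river]
river: ρ → (-2,4,2)
ρ-cycle length = 2 (tail of 1 descent step not counted)

2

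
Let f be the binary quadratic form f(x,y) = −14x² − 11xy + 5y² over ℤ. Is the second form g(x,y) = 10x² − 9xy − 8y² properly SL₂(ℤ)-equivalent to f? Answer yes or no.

D₁ = 401, D₂ = 401
river cycle of f (length 6): (5, 11, -14), (-14, 17, 2), (2, 19, -5), (-5, 11, 14), (14, 17, -2), (-2, 19, 5)
river cycle of g (length 10): (-8, 9, 10), (10, 11, -7), (-7, 17, 4), (4, 15, -11), (-11, 7, 8), (8, 9, -10), (-10, 11, 7), (7, 17, -4), (-4, 15, 11), (11, 7, -8)
cycles differ ⇒ inequivalent

no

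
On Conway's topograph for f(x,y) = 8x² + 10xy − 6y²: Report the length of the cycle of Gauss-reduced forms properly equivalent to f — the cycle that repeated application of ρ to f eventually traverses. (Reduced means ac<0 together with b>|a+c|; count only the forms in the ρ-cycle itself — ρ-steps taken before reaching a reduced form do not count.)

D = 292, ⌊√D⌋ = 17
river: ρ → (-6,14,4)
river: ρ → (4,10,-12)
river: ρ → (-12,14,2)
river: ρ → (2,14,-12)
river: ρ → (-12,10,4)
river: ρ → (4,14,-6)
river: ρ → (-6,10,8)
river: ρ → (8,6,-8)
river: ρ → (-8,10,6)
river: ρ → (6,14,-4)
river: ρ → (-4,10,12)
river: ρ → (12,14,-2)
river: ρ → (-2,14,12)
river: ρ → (12,10,-4)
river: ρ → (-4,14,6)
river: ρ → (6,10,-8)
river: ρ → (-8,6,8)
river: ρ → (8,10,-6)
ρ-cycle length = 18 (tail of 0 descent steps not counted)

18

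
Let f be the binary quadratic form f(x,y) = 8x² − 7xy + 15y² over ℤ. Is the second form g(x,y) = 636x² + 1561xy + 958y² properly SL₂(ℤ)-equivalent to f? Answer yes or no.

D₁ = -431, D₂ = -431
f: reduced (well bottom): (8,-7,15) with a≤c, −a<b≤a
g: translate: b→289 (≡1561 mod 1272), so (636,1561,958)→(636,289,33)
g: flip: (636,289,33)→(33,-289,636)
g: translate: b→-25 (≡-289 mod 66), so (33,-289,636)→(33,-25,8)
g: flip: (33,-25,8)→(8,25,33)
g: translate: b→-7 (≡25 mod 16), so (8,25,33)→(8,-7,15)
g: reduced (well bottom): (8,-7,15) with a≤c, −a<b≤a
reduced forms (8, -7, 15) vs (8, -7, 15) ⇒ equivalent

yes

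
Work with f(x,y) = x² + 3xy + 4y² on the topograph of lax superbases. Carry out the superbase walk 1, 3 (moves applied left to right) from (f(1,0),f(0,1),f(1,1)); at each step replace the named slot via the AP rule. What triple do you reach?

start (1,4,8) = (f(1,0),f(0,1),f(1,1))
replace slot 1: 2·(4+8) − 1 = 23 → (23,4,8)
replace slot 3: 2·(23+4) − 8 = 46 → (23,4,46)

23,4,46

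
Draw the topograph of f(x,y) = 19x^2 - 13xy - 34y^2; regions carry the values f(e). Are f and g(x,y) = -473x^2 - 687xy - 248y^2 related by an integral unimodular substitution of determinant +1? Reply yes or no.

D₁ = 2753, D₂ = 2753
river cycle of f (length 90): (19, 25, -28), (-28, 31, 16), (16, 33, -26), (-26, 19, 23), (23, 27, -22), (-22, 17, 28), (28, 39, -11), (-11, 49, 8), (8, 47, -17), (-17, 21, 34), … (80 more)
river cycle of g (length 90): (19, 25, -28), (-28, 31, 16), (16, 33, -26), (-26, 19, 23), (23, 27, -22), (-22, 17, 28), (28, 39, -11), (-11, 49, 8), (8, 47, -17), (-17, 21, 34), … (80 more)
cycles coincide ⇒ equivalent

yes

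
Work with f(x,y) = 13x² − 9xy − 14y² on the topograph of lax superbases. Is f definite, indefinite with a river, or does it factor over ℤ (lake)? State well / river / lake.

D = b²−4ac = (-9)² − 4·13·(-14) = 809
D > 0 non-square ⇒ indefinite ⇒ periodic river

river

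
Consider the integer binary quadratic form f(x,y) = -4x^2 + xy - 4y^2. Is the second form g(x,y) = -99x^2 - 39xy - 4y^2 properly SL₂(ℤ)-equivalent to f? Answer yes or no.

D₁ = -63, D₂ = -63
f is negative-definite; reduce −f:
−f: flip: (4,-1,4)→(4,1,4)
−f: reduced (well bottom): (4,1,4) with a≤c, −a<b≤a
flip sign back: reduced form of f is (-4,-1,-4)
g is negative-definite; reduce −g:
−g: flip: (99,39,4)→(4,-39,99)
−g: translate: b→1 (≡-39 mod 8), so (4,-39,99)→(4,1,4)
−g: reduced (well bottom): (4,1,4) with a≤c, −a<b≤a
flip sign back: reduced form of g is (-4,-1,-4)
reduced forms (-4, -1, -4) vs (-4, -1, -4) ⇒ equivalent

yes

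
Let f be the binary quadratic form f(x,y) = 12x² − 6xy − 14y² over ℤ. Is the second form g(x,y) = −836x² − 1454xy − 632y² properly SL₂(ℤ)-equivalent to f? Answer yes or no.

D₁ = 708, D₂ = 708
river cycle of f (length 12): (-14, 6, 12), (12, 18, -8), (-8, 14, 16), (16, 18, -6), (-6, 18, 16), (16, 14, -8), (-8, 18, 12), (12, 6, -14), (-14, 22, 4), (4, 26, -2), … (2 more)
river cycle of g (length 12): (-14, 6, 12), (12, 18, -8), (-8, 14, 16), (16, 18, -6), (-6, 18, 16), (16, 14, -8), (-8, 18, 12), (12, 6, -14), (-14, 22, 4), (4, 26, -2), … (2 more)
cycles coincide ⇒ equivalent

yes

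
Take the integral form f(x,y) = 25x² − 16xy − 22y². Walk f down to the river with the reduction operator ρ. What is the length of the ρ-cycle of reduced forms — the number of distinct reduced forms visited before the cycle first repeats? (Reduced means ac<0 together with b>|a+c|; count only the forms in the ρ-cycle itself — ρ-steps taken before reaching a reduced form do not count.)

D = 2456, ⌊√D⌋ = 49
descent: ρ → (-22,16,25)  [lands on river]
river: ρ → (25,34,-13)
river: ρ → (-13,44,10)
river: ρ → (10,36,-29)
river: ρ → (-29,22,17)
river: ρ → (17,46,-5)
river: ρ → (-5,44,26)
river: ρ → (26,8,-23)
river: ρ → (-23,38,11)
river: ρ → (11,28,-38)
river: ρ → (-38,48,1)
river: ρ → (1,48,-38)
river: ρ → (-38,28,11)
river: ρ → (11,38,-23)
river: ρ → (-23,8,26)
river: ρ → (26,44,-5)
river: ρ → (-5,46,17)
river: ρ → (17,22,-29)
river: ρ → (-29,36,10)
river: ρ → (10,44,-13)
river: ρ → (-13,34,25)
river: ρ → (25,16,-22)
river: ρ → (-22,28,19)
river: ρ → (19,48,-2)
river: ρ → (-2,48,19)
river: ρ → (19,28,-22)
ρ-cycle length = 26 (tail of 1 descent step not counted)

26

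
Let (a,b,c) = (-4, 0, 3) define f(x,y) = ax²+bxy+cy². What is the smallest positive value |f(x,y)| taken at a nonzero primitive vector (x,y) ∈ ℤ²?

descent: ρ → (3,6,-1)  [lands on river]
river: ρ → (-1,6,3)
closes: descent 1, river 2
min |a| on river = 1

1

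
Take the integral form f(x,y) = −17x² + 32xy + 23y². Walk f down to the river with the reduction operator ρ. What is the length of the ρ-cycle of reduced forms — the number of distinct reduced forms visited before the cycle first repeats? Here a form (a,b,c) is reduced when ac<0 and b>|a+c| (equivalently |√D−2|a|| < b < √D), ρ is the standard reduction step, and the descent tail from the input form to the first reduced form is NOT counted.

D = 2588, ⌊√D⌋ = 50
river: ρ → (23,14,-26)
river: ρ → (-26,38,11)
river: ρ → (11,50,-2)
river: ρ → (-2,50,11)
river: ρ → (11,38,-26)
river: ρ → (-26,14,23)
river: ρ → (23,32,-17)
river: ρ → (-17,36,19)
river: ρ → (19,40,-13)
river: ρ → (-13,38,22)
river: ρ → (22,50,-1)
river: ρ → (-1,50,22)
river: ρ → (22,38,-13)
river: ρ → (-13,40,19)
river: ρ → (19,36,-17)
river: ρ → (-17,32,23)
ρ-cycle length = 16 (tail of 0 descent steps not counted)

16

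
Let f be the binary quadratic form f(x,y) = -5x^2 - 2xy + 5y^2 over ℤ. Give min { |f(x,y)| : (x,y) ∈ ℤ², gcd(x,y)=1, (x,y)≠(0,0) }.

descent: ρ → (5,2,-5)  [lands on river]
river: ρ → (-5,8,2)
river: ρ → (2,8,-5)
river: ρ → (-5,2,5)
river: ρ → (5,8,-2)
river: ρ → (-2,8,5)
closes: descent 1, river 6
min |a| on river = 2

2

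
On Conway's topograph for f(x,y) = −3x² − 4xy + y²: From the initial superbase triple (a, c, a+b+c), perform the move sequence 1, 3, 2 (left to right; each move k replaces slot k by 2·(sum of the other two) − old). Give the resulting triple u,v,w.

start (-3,1,-6) = (f(1,0),f(0,1),f(1,1))
replace slot 1: 2·(1+(-6)) − (-3) = -7 → (-7,1,-6)
replace slot 3: 2·((-7)+1) − (-6) = -6 → (-7,1,-6)
replace slot 2: 2·((-7)+(-6)) − 1 = -27 → (-7,-27,-6)

-7,-27,-6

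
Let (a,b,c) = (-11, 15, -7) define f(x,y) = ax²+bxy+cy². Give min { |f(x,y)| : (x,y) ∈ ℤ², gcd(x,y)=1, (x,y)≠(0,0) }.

translate: b→7 (≡-15 mod 22), so (11,-15,7)→(11,7,3)
flip: (11,7,3)→(3,-7,11)
translate: b→-1 (≡-7 mod 6), so (3,-7,11)→(3,-1,7)
reduced (well bottom): (3,-1,7) with a≤c, −a<b≤a
well minimum |f| = |-3| = 3 (negative-definite)

3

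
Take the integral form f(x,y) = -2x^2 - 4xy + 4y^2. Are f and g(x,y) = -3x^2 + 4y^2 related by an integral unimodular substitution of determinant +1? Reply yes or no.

D₁ = 48, D₂ = 48
river cycle of f (length 2): (4, 4, -2), (-2, 4, 4)
river cycle of g (length 2): (-3, 6, 1), (1, 6, -3)
cycles differ ⇒ inequivalent

no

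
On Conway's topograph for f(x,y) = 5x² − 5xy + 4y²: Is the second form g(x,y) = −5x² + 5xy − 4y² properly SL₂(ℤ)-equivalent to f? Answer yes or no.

D₁ = -55, D₂ = -55
f: translate: b→5 (≡-5 mod 10), so (5,-5,4)→(5,5,4)
f: flip: (5,5,4)→(4,-5,5)
f: translate: b→3 (≡-5 mod 8), so (4,-5,5)→(4,3,4)
f: reduced (well bottom): (4,3,4) with a≤c, −a<b≤a
g is negative-definite; reduce −g:
−g: translate: b→5 (≡-5 mod 10), so (5,-5,4)→(5,5,4)
−g: flip: (5,5,4)→(4,-5,5)
−g: translate: b→3 (≡-5 mod 8), so (4,-5,5)→(4,3,4)
−g: reduced (well bottom): (4,3,4) with a≤c, −a<b≤a
flip sign back: reduced form of g is (-4,-3,-4)
reduced forms (4, 3, 4) vs (-4, -3, -4) ⇒ inequivalent

no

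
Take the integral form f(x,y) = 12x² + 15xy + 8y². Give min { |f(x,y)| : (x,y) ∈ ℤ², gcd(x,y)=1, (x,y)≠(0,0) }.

translate: b→-9 (≡15 mod 24), so (12,15,8)→(12,-9,5)
flip: (12,-9,5)→(5,9,12)
translate: b→-1 (≡9 mod 10), so (5,9,12)→(5,-1,8)
reduced (well bottom): (5,-1,8) with a≤c, −a<b≤a
well minimum = a = 5

5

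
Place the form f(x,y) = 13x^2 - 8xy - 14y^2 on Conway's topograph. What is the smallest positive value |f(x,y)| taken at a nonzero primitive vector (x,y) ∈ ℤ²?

descent: ρ → (-14,8,13)  [lands on river]
river: ρ → (13,18,-9)
river: ρ → (-9,18,13)
river: ρ → (13,8,-14)
river: ρ → (-14,20,7)
river: ρ → (7,22,-11)
river: ρ → (-11,22,7)
river: ρ → (7,20,-14)
closes: descent 1, river 8
min |a| on river = 7

7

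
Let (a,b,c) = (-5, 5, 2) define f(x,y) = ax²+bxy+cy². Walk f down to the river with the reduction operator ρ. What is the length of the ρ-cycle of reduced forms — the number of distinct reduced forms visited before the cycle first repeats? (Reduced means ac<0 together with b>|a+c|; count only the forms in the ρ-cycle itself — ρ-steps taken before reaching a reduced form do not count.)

D = 65, ⌊√D⌋ = 8
river: ρ → (2,7,-2)
river: ρ → (-2,5,5)
river: ρ → (5,5,-2)
river: ρ → (-2,7,2)
river: ρ → (2,5,-5)
river: ρ → (-5,5,2)
ρ-cycle length = 6 (tail of 0 descent steps not counted)

6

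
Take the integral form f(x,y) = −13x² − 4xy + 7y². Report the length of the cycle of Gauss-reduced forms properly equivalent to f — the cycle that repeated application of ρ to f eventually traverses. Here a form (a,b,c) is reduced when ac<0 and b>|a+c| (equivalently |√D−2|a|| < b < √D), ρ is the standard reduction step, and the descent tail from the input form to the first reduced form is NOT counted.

D = 380, ⌊√D⌋ = 19
descent: ρ → (7,18,-2)  [lands on river]
river: ρ → (-2,18,7)
river: ρ → (7,10,-10)
river: ρ → (-10,10,7)
ρ-cycle length = 4 (tail of 1 descent step not counted)

4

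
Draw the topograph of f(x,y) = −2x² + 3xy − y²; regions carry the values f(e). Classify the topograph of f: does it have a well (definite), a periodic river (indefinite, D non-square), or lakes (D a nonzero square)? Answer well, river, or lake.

D = b²−4ac = 3² − 4·(-2)·(-1) = 1
D = 1² is a perfect square ⇒ form factors over ℤ ⇒ lakes

lake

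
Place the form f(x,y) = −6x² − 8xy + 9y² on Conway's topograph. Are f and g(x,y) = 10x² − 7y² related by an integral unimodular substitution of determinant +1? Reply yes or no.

D₁ = 280, D₂ = 280
river cycle of f (length 6): (9, 8, -6), (-6, 16, 1), (1, 16, -6), (-6, 8, 9), (9, 10, -5), (-5, 10, 9)
river cycle of g (length 4): (-7, 14, 3), (3, 16, -2), (-2, 16, 3), (3, 14, -7)
cycles differ ⇒ inequivalent

no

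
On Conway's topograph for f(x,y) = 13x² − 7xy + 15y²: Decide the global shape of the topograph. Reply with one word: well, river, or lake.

D = b²−4ac = (-7)² − 4·13·15 = -731
D < 0 ⇒ definite ⇒ every region one sign ⇒ single well

well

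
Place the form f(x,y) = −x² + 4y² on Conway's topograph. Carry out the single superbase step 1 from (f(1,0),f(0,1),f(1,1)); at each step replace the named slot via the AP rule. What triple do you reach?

start (-1,4,3) = (f(1,0),f(0,1),f(1,1))
replace slot 1: 2·(4+3) − (-1) = 15 → (15,4,3)

15,4,3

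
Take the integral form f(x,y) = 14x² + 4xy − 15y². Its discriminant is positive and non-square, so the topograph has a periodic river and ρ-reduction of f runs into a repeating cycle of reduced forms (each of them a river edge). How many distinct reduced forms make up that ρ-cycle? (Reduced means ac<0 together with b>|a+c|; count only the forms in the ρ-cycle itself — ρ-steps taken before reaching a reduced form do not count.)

D = 856, ⌊√D⌋ = 29
river: ρ → (-15,26,3)
river: ρ → (3,28,-6)
river: ρ → (-6,20,19)
river: ρ → (19,18,-7)
river: ρ → (-7,24,10)
river: ρ → (10,16,-15)
river: ρ → (-15,14,11)
river: ρ → (11,8,-18)
river: ρ → (-18,28,1)
river: ρ → (1,28,-18)
river: ρ → (-18,8,11)
river: ρ → (11,14,-15)
river: ρ → (-15,16,10)
river: ρ → (10,24,-7)
river: ρ → (-7,18,19)
river: ρ → (19,20,-6)
river: ρ → (-6,28,3)
river: ρ → (3,26,-15)
river: ρ → (-15,4,14)
river: ρ → (14,24,-5)
river: ρ → (-5,26,9)
river: ρ → (9,28,-2)
river: ρ → (-2,28,9)
river: ρ → (9,26,-5)
river: ρ → (-5,24,14)
river: ρ → (14,4,-15)
ρ-cycle length = 26 (tail of 0 descent steps not counted)

26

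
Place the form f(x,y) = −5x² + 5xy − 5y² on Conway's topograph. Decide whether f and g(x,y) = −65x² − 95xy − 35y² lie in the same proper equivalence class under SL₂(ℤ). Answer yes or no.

D₁ = -75, D₂ = -75
f is negative-definite; reduce −f:
−f: translate: b→5 (≡-5 mod 10), so (5,-5,5)→(5,5,5)
−f: reduced (well bottom): (5,5,5) with a≤c, −a<b≤a
flip sign back: reduced form of f is (-5,-5,-5)
g is negative-definite; reduce −g:
−g: translate: b→-35 (≡95 mod 130), so (65,95,35)→(65,-35,5)
−g: flip: (65,-35,5)→(5,35,65)
−g: translate: b→5 (≡35 mod 10), so (5,35,65)→(5,5,5)
−g: reduced (well bottom): (5,5,5) with a≤c, −a<b≤a
flip sign back: reduced form of g is (-5,-5,-5)
reduced forms (-5, -5, -5) vs (-5, -5, -5) ⇒ equivalent

yes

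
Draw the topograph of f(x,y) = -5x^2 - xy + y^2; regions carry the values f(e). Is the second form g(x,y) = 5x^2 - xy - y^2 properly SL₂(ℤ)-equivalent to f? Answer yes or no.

D₁ = 21, D₂ = 21
river cycle of f (length 2): (1, 3, -3), (-3, 3, 1)
river cycle of g (length 2): (-1, 3, 3), (3, 3, -1)
cycles differ ⇒ inequivalent

no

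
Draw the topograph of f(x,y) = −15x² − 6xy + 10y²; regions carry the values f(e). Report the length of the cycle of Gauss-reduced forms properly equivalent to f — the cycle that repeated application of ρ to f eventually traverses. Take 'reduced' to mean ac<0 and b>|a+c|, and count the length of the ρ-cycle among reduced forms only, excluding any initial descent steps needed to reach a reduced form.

D = 636, ⌊√D⌋ = 25
descent: ρ → (10,6,-15)  [lands on river]
river: ρ → (-15,24,1)
river: ρ → (1,24,-15)
river: ρ → (-15,6,10)
river: ρ → (10,14,-11)
river: ρ → (-11,8,13)
river: ρ → (13,18,-6)
river: ρ → (-6,18,13)
river: ρ → (13,8,-11)
river: ρ → (-11,14,10)
ρ-cycle length = 10 (tail of 1 descent step not counted)

10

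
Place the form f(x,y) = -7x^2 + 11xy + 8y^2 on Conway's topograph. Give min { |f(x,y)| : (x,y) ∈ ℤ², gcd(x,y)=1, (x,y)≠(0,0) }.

river: ρ → (8,5,-10)
river: ρ → (-10,15,3)
river: ρ → (3,15,-10)
river: ρ → (-10,5,8)
river: ρ → (8,11,-7)
river: ρ → (-7,17,2)
river: ρ → (2,15,-15)
river: ρ → (-15,15,2)
river: ρ → (2,17,-7)
river: ρ → (-7,11,8)
closes: descent 0, river 10
min |a| on river = 2

2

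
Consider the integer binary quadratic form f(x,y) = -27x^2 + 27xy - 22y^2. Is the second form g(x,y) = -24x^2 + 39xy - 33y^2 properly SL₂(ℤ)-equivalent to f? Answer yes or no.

D₁ = -1647, D₂ = -1647
f is negative-definite; reduce −f:
−f: translate: b→27 (≡-27 mod 54), so (27,-27,22)→(27,27,22)
−f: flip: (27,27,22)→(22,-27,27)
−f: translate: b→17 (≡-27 mod 44), so (22,-27,27)→(22,17,22)
−f: reduced (well bottom): (22,17,22) with a≤c, −a<b≤a
flip sign back: reduced form of f is (-22,-17,-22)
g is negative-definite; reduce −g:
−g: translate: b→9 (≡-39 mod 48), so (24,-39,33)→(24,9,18)
−g: flip: (24,9,18)→(18,-9,24)
−g: reduced (well bottom): (18,-9,24) with a≤c, −a<b≤a
flip sign back: reduced form of g is (-18,9,-24)
reduced forms (-22, -17, -22) vs (-18, 9, -24) ⇒ inequivalent

no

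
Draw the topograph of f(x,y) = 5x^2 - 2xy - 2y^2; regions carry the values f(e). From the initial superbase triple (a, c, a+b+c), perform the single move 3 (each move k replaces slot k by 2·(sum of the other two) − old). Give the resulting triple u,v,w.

start (5,-2,1) = (f(1,0),f(0,1),f(1,1))
replace slot 3: 2·(5+(-2)) − 1 = 5 → (5,-2,5)

5,-2,5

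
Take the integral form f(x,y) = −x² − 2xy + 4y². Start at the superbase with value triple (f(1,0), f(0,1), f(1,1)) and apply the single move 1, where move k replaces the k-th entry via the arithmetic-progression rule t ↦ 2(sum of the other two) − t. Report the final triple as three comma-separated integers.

start (-1,4,1) = (f(1,0),f(0,1),f(1,1))
replace slot 1: 2·(4+1) − (-1) = 11 → (11,4,1)

11,4,1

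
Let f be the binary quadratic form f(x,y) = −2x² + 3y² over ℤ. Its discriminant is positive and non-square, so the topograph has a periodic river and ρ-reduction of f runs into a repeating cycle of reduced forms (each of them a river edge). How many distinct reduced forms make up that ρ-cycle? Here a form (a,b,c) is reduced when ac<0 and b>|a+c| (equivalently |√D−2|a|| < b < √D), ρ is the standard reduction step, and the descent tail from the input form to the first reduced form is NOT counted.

D = 24, ⌊√D⌋ = 4
descent: ρ → (3,0,-2)
descent: ρ → (-2,4,1)  [lands on river]
river: ρ → (1,4,-2)
ρ-cycle length = 2 (tail of 2 descent steps not counted)

2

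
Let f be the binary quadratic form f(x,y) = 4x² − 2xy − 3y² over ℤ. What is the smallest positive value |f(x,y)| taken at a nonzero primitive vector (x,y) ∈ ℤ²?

descent: ρ → (-3,2,4)  [lands on river]
river: ρ → (4,6,-1)
river: ρ → (-1,6,4)
river: ρ → (4,2,-3)
river: ρ → (-3,4,3)
river: ρ → (3,2,-4)
river: ρ → (-4,6,1)
river: ρ → (1,6,-4)
river: ρ → (-4,2,3)
river: ρ → (3,4,-3)
closes: descent 1, river 10
min |a| on river = 1

1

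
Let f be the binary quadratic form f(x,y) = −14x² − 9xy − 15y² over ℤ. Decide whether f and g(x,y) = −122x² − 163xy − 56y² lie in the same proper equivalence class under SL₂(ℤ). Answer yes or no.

D₁ = -759, D₂ = -759
f is negative-definite; reduce −f:
−f: reduced (well bottom): (14,9,15) with a≤c, −a<b≤a
flip sign back: reduced form of f is (-14,-9,-15)
g is negative-definite; reduce −g:
−g: translate: b→-81 (≡163 mod 244), so (122,163,56)→(122,-81,15)
−g: flip: (122,-81,15)→(15,81,122)
−g: translate: b→-9 (≡81 mod 30), so (15,81,122)→(15,-9,14)
−g: flip: (15,-9,14)→(14,9,15)
−g: reduced (well bottom): (14,9,15) with a≤c, −a<b≤a
flip sign back: reduced form of g is (-14,-9,-15)
reduced forms (-14, -9, -15) vs (-14, -9, -15) ⇒ equivalent

yes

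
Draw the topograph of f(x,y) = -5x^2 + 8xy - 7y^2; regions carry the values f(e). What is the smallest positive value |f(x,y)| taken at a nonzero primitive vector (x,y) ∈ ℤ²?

translate: b→2 (≡-8 mod 10), so (5,-8,7)→(5,2,4)
flip: (5,2,4)→(4,-2,5)
reduced (well bottom): (4,-2,5) with a≤c, −a<b≤a
well minimum |f| = |-4| = 4 (negative-definite)

4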